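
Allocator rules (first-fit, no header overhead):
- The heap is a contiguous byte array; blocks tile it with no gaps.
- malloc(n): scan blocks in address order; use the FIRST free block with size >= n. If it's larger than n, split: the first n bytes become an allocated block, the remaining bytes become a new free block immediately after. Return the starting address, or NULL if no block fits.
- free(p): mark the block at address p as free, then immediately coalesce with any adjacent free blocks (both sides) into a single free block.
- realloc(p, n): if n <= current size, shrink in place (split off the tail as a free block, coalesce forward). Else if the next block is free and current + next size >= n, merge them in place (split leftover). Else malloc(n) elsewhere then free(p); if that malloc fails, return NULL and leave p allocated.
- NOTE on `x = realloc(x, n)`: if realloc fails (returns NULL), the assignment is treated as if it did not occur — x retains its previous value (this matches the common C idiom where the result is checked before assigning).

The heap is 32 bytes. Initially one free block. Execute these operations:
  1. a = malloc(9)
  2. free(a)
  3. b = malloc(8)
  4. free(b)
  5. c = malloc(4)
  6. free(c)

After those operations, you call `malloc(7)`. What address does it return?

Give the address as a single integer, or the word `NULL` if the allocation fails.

Answer: 0

Derivation:
Op 1: a = malloc(9) -> a = 0; heap: [0-8 ALLOC][9-31 FREE]
Op 2: free(a) -> (freed a); heap: [0-31 FREE]
Op 3: b = malloc(8) -> b = 0; heap: [0-7 ALLOC][8-31 FREE]
Op 4: free(b) -> (freed b); heap: [0-31 FREE]
Op 5: c = malloc(4) -> c = 0; heap: [0-3 ALLOC][4-31 FREE]
Op 6: free(c) -> (freed c); heap: [0-31 FREE]
malloc(7): first-fit scan over [0-31 FREE] -> 0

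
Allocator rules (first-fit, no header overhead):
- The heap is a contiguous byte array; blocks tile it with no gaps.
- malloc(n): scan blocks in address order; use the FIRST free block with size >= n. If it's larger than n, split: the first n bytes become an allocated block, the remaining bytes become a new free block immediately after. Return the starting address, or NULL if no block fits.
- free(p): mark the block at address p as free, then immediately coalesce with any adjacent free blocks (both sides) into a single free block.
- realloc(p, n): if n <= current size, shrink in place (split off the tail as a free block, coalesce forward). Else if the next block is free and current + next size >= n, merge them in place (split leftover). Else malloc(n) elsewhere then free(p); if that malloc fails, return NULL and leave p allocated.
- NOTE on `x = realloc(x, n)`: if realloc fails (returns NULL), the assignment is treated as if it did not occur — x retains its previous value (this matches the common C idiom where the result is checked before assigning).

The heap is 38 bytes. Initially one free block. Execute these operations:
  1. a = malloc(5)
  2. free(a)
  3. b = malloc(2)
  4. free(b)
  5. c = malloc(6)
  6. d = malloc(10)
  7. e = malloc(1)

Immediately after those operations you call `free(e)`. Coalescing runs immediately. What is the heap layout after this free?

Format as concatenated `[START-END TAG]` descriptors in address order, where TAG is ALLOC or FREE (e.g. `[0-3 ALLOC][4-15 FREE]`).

Op 1: a = malloc(5) -> a = 0; heap: [0-4 ALLOC][5-37 FREE]
Op 2: free(a) -> (freed a); heap: [0-37 FREE]
Op 3: b = malloc(2) -> b = 0; heap: [0-1 ALLOC][2-37 FREE]
Op 4: free(b) -> (freed b); heap: [0-37 FREE]
Op 5: c = malloc(6) -> c = 0; heap: [0-5 ALLOC][6-37 FREE]
Op 6: d = malloc(10) -> d = 6; heap: [0-5 ALLOC][6-15 ALLOC][16-37 FREE]
Op 7: e = malloc(1) -> e = 16; heap: [0-5 ALLOC][6-15 ALLOC][16-16 ALLOC][17-37 FREE]
free(e): e = 16 -> block [16-16 ALLOC]; mark free, coalesce with adjacent free neighbors -> [0-5 ALLOC][6-15 ALLOC][16-37 FREE]

Answer: [0-5 ALLOC][6-15 ALLOC][16-37 FREE]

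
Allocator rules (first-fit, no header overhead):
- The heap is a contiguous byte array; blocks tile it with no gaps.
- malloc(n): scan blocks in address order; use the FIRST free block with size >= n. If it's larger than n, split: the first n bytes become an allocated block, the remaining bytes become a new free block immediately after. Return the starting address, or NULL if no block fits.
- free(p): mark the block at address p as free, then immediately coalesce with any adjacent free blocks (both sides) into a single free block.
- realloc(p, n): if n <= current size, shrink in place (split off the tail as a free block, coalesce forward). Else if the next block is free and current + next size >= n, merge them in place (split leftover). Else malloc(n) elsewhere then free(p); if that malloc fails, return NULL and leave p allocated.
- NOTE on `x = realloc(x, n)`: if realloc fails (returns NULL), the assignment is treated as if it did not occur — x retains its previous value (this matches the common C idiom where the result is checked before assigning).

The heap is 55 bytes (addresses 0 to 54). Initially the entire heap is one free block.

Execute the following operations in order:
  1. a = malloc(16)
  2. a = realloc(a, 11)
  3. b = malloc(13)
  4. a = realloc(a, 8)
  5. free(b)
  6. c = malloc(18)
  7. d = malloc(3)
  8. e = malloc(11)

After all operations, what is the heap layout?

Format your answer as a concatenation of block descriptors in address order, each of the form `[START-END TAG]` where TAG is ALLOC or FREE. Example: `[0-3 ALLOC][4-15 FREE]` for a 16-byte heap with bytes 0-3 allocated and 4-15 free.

Answer: [0-7 ALLOC][8-25 ALLOC][26-28 ALLOC][29-39 ALLOC][40-54 FREE]

Derivation:
Op 1: a = malloc(16) -> a = 0; heap: [0-15 ALLOC][16-54 FREE]
Op 2: a = realloc(a, 11) -> a = 0; heap: [0-10 ALLOC][11-54 FREE]
Op 3: b = malloc(13) -> b = 11; heap: [0-10 ALLOC][11-23 ALLOC][24-54 FREE]
Op 4: a = realloc(a, 8) -> a = 0; heap: [0-7 ALLOC][8-10 FREE][11-23 ALLOC][24-54 FREE]
Op 5: free(b) -> (freed b); heap: [0-7 ALLOC][8-54 FREE]
Op 6: c = malloc(18) -> c = 8; heap: [0-7 ALLOC][8-25 ALLOC][26-54 FREE]
Op 7: d = malloc(3) -> d = 26; heap: [0-7 ALLOC][8-25 ALLOC][26-28 ALLOC][29-54 FREE]
Op 8: e = malloc(11) -> e = 29; heap: [0-7 ALLOC][8-25 ALLOC][26-28 ALLOC][29-39 ALLOC][40-54 FREE]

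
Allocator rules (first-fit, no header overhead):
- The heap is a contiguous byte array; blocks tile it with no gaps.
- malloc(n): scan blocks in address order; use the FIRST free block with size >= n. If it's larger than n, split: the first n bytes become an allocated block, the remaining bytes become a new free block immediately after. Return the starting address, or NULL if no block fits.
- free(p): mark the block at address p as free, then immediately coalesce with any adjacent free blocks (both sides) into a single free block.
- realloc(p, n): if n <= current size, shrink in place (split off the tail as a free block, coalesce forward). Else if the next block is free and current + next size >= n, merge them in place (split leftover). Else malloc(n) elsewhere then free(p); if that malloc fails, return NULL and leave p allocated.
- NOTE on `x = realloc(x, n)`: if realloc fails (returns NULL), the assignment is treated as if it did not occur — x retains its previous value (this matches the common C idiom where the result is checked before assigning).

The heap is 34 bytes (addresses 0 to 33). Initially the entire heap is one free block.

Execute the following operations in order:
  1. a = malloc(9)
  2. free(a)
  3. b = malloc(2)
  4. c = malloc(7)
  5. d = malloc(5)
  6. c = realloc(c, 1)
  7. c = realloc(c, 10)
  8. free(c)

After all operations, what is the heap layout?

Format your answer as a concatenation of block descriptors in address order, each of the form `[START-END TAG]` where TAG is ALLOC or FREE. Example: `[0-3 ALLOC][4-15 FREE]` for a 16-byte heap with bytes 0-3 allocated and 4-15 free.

Answer: [0-1 ALLOC][2-8 FREE][9-13 ALLOC][14-33 FREE]

Derivation:
Op 1: a = malloc(9) -> a = 0; heap: [0-8 ALLOC][9-33 FREE]
Op 2: free(a) -> (freed a); heap: [0-33 FREE]
Op 3: b = malloc(2) -> b = 0; heap: [0-1 ALLOC][2-33 FREE]
Op 4: c = malloc(7) -> c = 2; heap: [0-1 ALLOC][2-8 ALLOC][9-33 FREE]
Op 5: d = malloc(5) -> d = 9; heap: [0-1 ALLOC][2-8 ALLOC][9-13 ALLOC][14-33 FREE]
Op 6: c = realloc(c, 1) -> c = 2; heap: [0-1 ALLOC][2-2 ALLOC][3-8 FREE][9-13 ALLOC][14-33 FREE]
Op 7: c = realloc(c, 10) -> c = 14; heap: [0-1 ALLOC][2-8 FREE][9-13 ALLOC][14-23 ALLOC][24-33 FREE]
Op 8: free(c) -> (freed c); heap: [0-1 ALLOC][2-8 FREE][9-13 ALLOC][14-33 FREE]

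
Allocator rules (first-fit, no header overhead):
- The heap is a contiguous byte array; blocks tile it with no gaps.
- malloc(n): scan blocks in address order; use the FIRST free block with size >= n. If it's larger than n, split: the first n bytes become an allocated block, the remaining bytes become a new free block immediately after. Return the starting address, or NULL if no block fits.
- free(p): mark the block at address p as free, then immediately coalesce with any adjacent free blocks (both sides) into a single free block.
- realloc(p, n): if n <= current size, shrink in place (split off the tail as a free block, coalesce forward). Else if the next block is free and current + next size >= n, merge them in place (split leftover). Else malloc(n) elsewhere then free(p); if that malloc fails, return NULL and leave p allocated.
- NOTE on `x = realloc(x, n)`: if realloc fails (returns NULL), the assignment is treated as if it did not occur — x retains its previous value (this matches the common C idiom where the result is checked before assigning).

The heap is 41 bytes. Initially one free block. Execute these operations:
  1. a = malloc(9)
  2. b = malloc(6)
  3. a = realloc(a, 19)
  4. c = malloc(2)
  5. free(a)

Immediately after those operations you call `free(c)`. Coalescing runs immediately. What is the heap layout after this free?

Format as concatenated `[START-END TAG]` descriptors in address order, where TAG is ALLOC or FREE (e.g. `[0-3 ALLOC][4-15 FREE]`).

Op 1: a = malloc(9) -> a = 0; heap: [0-8 ALLOC][9-40 FREE]
Op 2: b = malloc(6) -> b = 9; heap: [0-8 ALLOC][9-14 ALLOC][15-40 FREE]
Op 3: a = realloc(a, 19) -> a = 15; heap: [0-8 FREE][9-14 ALLOC][15-33 ALLOC][34-40 FREE]
Op 4: c = malloc(2) -> c = 0; heap: [0-1 ALLOC][2-8 FREE][9-14 ALLOC][15-33 ALLOC][34-40 FREE]
Op 5: free(a) -> (freed a); heap: [0-1 ALLOC][2-8 FREE][9-14 ALLOC][15-40 FREE]
free(c): c = 0 -> block [0-1 ALLOC]; mark free, coalesce with adjacent free neighbors -> [0-8 FREE][9-14 ALLOC][15-40 FREE]

Answer: [0-8 FREE][9-14 ALLOC][15-40 FREE]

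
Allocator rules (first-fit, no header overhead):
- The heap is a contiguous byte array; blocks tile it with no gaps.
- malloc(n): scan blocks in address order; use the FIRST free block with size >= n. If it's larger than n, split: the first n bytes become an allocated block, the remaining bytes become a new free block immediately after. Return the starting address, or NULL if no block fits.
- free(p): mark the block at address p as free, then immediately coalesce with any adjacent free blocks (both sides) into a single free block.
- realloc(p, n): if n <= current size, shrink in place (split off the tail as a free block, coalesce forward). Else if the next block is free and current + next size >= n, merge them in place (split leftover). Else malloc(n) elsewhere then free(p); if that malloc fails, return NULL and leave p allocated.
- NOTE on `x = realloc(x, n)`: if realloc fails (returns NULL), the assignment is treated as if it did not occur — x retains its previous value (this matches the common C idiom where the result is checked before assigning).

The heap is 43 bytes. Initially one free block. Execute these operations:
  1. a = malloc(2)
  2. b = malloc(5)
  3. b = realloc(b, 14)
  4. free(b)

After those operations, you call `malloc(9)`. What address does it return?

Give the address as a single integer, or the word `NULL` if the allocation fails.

Answer: 2

Derivation:
Op 1: a = malloc(2) -> a = 0; heap: [0-1 ALLOC][2-42 FREE]
Op 2: b = malloc(5) -> b = 2; heap: [0-1 ALLOC][2-6 ALLOC][7-42 FREE]
Op 3: b = realloc(b, 14) -> b = 2; heap: [0-1 ALLOC][2-15 ALLOC][16-42 FREE]
Op 4: free(b) -> (freed b); heap: [0-1 ALLOC][2-42 FREE]
malloc(9): first-fit scan over [0-1 ALLOC][2-42 FREE] -> 2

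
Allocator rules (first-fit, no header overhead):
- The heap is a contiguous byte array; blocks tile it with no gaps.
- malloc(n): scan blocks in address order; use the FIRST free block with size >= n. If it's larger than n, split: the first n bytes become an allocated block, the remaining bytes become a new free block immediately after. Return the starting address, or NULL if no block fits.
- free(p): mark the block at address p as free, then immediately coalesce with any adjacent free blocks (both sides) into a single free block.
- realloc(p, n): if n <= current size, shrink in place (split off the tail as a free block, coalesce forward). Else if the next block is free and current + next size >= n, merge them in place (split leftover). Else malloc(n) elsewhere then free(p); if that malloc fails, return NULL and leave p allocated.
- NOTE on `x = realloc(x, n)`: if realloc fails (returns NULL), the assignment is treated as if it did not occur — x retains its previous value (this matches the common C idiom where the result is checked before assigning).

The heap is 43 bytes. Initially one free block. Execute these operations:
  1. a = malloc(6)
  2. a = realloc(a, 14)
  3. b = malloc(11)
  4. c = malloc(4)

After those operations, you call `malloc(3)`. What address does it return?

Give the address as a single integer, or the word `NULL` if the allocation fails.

Answer: 29

Derivation:
Op 1: a = malloc(6) -> a = 0; heap: [0-5 ALLOC][6-42 FREE]
Op 2: a = realloc(a, 14) -> a = 0; heap: [0-13 ALLOC][14-42 FREE]
Op 3: b = malloc(11) -> b = 14; heap: [0-13 ALLOC][14-24 ALLOC][25-42 FREE]
Op 4: c = malloc(4) -> c = 25; heap: [0-13 ALLOC][14-24 ALLOC][25-28 ALLOC][29-42 FREE]
malloc(3): first-fit scan over [0-13 ALLOC][14-24 ALLOC][25-28 ALLOC][29-42 FREE] -> 29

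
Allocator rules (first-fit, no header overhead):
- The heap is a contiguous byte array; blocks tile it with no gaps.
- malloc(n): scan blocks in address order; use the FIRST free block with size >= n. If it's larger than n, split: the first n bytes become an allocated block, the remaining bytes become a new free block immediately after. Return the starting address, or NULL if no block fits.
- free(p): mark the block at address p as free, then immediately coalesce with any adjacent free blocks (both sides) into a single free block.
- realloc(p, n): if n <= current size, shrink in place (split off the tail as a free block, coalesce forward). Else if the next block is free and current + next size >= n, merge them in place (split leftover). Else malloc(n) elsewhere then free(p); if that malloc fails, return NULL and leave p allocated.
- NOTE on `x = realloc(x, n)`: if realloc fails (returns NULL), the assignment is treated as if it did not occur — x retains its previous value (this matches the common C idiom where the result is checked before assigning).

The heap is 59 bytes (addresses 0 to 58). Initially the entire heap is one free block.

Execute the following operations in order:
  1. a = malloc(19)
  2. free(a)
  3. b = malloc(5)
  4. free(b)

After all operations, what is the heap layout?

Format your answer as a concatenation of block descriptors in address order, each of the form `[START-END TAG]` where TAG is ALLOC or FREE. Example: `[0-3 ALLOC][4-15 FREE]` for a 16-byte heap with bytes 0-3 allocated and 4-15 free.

Answer: [0-58 FREE]

Derivation:
Op 1: a = malloc(19) -> a = 0; heap: [0-18 ALLOC][19-58 FREE]
Op 2: free(a) -> (freed a); heap: [0-58 FREE]
Op 3: b = malloc(5) -> b = 0; heap: [0-4 ALLOC][5-58 FREE]
Op 4: free(b) -> (freed b); heap: [0-58 FREE]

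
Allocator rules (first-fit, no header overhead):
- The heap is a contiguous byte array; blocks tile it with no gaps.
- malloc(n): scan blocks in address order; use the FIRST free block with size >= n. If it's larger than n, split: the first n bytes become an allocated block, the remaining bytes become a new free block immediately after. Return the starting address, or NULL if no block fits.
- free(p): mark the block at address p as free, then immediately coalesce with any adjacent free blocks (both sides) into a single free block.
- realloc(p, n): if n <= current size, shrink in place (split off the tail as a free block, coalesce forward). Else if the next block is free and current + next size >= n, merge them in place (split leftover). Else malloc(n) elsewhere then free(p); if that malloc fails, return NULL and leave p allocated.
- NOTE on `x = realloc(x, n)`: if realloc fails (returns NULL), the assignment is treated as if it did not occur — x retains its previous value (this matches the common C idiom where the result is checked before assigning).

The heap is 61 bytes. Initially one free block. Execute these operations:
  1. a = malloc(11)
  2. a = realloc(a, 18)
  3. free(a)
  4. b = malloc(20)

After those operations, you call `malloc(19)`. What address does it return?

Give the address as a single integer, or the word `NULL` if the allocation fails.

Op 1: a = malloc(11) -> a = 0; heap: [0-10 ALLOC][11-60 FREE]
Op 2: a = realloc(a, 18) -> a = 0; heap: [0-17 ALLOC][18-60 FREE]
Op 3: free(a) -> (freed a); heap: [0-60 FREE]
Op 4: b = malloc(20) -> b = 0; heap: [0-19 ALLOC][20-60 FREE]
malloc(19): first-fit scan over [0-19 ALLOC][20-60 FREE] -> 20

Answer: 20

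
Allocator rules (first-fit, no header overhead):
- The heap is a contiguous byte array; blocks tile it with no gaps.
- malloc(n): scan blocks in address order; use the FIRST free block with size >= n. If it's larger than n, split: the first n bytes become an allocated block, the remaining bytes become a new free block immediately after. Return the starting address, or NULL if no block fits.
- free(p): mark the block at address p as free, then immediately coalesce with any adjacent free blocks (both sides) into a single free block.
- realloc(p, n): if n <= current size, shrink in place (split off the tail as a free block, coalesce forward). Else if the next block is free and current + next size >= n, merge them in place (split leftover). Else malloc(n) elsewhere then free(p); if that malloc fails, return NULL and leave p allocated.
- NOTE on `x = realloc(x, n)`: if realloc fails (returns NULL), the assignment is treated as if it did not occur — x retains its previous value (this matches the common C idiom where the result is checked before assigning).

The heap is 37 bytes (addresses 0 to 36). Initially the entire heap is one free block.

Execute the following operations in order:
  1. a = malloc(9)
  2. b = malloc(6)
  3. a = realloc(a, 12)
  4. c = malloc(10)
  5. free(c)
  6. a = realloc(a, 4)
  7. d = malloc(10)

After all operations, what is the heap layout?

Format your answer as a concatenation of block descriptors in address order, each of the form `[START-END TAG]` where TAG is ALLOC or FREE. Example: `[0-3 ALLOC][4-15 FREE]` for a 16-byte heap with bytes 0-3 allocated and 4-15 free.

Op 1: a = malloc(9) -> a = 0; heap: [0-8 ALLOC][9-36 FREE]
Op 2: b = malloc(6) -> b = 9; heap: [0-8 ALLOC][9-14 ALLOC][15-36 FREE]
Op 3: a = realloc(a, 12) -> a = 15; heap: [0-8 FREE][9-14 ALLOC][15-26 ALLOC][27-36 FREE]
Op 4: c = malloc(10) -> c = 27; heap: [0-8 FREE][9-14 ALLOC][15-26 ALLOC][27-36 ALLOC]
Op 5: free(c) -> (freed c); heap: [0-8 FREE][9-14 ALLOC][15-26 ALLOC][27-36 FREE]
Op 6: a = realloc(a, 4) -> a = 15; heap: [0-8 FREE][9-14 ALLOC][15-18 ALLOC][19-36 FREE]
Op 7: d = malloc(10) -> d = 19; heap: [0-8 FREE][9-14 ALLOC][15-18 ALLOC][19-28 ALLOC][29-36 FREE]

Answer: [0-8 FREE][9-14 ALLOC][15-18 ALLOC][19-28 ALLOC][29-36 FREE]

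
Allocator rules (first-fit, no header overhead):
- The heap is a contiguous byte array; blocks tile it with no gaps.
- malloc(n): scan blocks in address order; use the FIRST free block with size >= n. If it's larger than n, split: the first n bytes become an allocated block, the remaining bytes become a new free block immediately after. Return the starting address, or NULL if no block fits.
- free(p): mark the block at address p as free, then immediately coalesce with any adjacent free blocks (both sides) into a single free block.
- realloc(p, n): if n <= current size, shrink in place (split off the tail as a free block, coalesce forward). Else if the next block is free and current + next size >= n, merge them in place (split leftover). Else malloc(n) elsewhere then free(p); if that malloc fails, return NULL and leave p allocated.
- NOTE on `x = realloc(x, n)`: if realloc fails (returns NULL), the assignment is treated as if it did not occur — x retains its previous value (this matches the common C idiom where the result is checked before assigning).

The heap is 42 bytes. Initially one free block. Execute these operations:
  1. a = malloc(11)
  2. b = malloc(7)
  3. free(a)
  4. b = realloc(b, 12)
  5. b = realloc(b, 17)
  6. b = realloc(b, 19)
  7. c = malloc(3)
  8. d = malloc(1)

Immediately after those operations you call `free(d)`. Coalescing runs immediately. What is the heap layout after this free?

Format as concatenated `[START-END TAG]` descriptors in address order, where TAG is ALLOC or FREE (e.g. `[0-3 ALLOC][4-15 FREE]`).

Answer: [0-2 ALLOC][3-10 FREE][11-29 ALLOC][30-41 FREE]

Derivation:
Op 1: a = malloc(11) -> a = 0; heap: [0-10 ALLOC][11-41 FREE]
Op 2: b = malloc(7) -> b = 11; heap: [0-10 ALLOC][11-17 ALLOC][18-41 FREE]
Op 3: free(a) -> (freed a); heap: [0-10 FREE][11-17 ALLOC][18-41 FREE]
Op 4: b = realloc(b, 12) -> b = 11; heap: [0-10 FREE][11-22 ALLOC][23-41 FREE]
Op 5: b = realloc(b, 17) -> b = 11; heap: [0-10 FREE][11-27 ALLOC][28-41 FREE]
Op 6: b = realloc(b, 19) -> b = 11; heap: [0-10 FREE][11-29 ALLOC][30-41 FREE]
Op 7: c = malloc(3) -> c = 0; heap: [0-2 ALLOC][3-10 FREE][11-29 ALLOC][30-41 FREE]
Op 8: d = malloc(1) -> d = 3; heap: [0-2 ALLOC][3-3 ALLOC][4-10 FREE][11-29 ALLOC][30-41 FREE]
free(d): d = 3 -> block [3-3 ALLOC]; mark free, coalesce with adjacent free neighbors -> [0-2 ALLOC][3-10 FREE][11-29 ALLOC][30-41 FREE]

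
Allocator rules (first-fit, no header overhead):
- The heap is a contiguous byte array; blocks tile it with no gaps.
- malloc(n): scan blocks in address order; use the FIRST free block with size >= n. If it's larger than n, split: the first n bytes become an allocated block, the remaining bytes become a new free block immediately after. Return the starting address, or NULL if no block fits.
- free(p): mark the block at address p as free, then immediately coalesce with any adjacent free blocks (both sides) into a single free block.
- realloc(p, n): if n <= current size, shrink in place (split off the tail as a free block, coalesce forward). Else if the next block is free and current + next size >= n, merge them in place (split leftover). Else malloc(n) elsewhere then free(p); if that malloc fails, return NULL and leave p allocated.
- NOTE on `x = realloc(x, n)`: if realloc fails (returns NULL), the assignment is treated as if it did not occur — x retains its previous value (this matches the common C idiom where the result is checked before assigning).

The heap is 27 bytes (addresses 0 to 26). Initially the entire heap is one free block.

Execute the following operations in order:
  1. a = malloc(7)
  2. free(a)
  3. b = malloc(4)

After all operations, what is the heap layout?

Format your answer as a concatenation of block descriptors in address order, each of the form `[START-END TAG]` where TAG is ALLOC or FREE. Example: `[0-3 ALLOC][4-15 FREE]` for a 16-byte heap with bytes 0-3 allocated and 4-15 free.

Op 1: a = malloc(7) -> a = 0; heap: [0-6 ALLOC][7-26 FREE]
Op 2: free(a) -> (freed a); heap: [0-26 FREE]
Op 3: b = malloc(4) -> b = 0; heap: [0-3 ALLOC][4-26 FREE]

Answer: [0-3 ALLOC][4-26 FREE]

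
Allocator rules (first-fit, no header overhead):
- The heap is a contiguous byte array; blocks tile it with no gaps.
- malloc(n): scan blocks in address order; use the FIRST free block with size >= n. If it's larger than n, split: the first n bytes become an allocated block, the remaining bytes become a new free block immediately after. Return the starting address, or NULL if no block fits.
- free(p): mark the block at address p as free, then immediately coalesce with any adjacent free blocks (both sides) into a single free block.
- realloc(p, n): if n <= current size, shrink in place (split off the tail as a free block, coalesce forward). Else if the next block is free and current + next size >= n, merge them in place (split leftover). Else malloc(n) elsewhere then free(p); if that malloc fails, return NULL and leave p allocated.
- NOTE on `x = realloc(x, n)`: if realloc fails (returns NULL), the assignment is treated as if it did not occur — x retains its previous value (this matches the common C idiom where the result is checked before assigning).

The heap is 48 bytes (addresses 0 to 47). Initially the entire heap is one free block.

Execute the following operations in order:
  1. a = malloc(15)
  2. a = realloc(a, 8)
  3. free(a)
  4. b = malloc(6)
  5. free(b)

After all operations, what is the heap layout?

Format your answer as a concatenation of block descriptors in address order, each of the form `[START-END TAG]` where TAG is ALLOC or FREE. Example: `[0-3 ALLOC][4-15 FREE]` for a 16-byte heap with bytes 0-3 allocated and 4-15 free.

Op 1: a = malloc(15) -> a = 0; heap: [0-14 ALLOC][15-47 FREE]
Op 2: a = realloc(a, 8) -> a = 0; heap: [0-7 ALLOC][8-47 FREE]
Op 3: free(a) -> (freed a); heap: [0-47 FREE]
Op 4: b = malloc(6) -> b = 0; heap: [0-5 ALLOC][6-47 FREE]
Op 5: free(b) -> (freed b); heap: [0-47 FREE]

Answer: [0-47 FREE]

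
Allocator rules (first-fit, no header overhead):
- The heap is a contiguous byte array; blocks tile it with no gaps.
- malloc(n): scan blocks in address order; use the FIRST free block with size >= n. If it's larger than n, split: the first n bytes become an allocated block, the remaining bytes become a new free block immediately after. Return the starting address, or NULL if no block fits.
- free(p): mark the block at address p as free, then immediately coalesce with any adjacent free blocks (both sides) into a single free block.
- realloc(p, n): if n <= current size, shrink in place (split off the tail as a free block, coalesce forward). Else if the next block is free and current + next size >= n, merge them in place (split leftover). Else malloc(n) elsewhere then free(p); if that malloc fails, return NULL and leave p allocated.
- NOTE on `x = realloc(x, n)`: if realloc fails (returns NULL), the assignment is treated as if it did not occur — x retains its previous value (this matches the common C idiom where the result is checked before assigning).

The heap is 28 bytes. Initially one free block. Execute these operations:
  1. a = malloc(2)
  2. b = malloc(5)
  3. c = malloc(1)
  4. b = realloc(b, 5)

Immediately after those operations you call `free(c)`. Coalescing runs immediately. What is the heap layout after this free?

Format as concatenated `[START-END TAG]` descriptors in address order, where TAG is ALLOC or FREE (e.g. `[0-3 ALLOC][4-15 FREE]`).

Answer: [0-1 ALLOC][2-6 ALLOC][7-27 FREE]

Derivation:
Op 1: a = malloc(2) -> a = 0; heap: [0-1 ALLOC][2-27 FREE]
Op 2: b = malloc(5) -> b = 2; heap: [0-1 ALLOC][2-6 ALLOC][7-27 FREE]
Op 3: c = malloc(1) -> c = 7; heap: [0-1 ALLOC][2-6 ALLOC][7-7 ALLOC][8-27 FREE]
Op 4: b = realloc(b, 5) -> b = 2; heap: [0-1 ALLOC][2-6 ALLOC][7-7 ALLOC][8-27 FREE]
free(c): c = 7 -> block [7-7 ALLOC]; mark free, coalesce with adjacent free neighbors -> [0-1 ALLOC][2-6 ALLOC][7-27 FREE]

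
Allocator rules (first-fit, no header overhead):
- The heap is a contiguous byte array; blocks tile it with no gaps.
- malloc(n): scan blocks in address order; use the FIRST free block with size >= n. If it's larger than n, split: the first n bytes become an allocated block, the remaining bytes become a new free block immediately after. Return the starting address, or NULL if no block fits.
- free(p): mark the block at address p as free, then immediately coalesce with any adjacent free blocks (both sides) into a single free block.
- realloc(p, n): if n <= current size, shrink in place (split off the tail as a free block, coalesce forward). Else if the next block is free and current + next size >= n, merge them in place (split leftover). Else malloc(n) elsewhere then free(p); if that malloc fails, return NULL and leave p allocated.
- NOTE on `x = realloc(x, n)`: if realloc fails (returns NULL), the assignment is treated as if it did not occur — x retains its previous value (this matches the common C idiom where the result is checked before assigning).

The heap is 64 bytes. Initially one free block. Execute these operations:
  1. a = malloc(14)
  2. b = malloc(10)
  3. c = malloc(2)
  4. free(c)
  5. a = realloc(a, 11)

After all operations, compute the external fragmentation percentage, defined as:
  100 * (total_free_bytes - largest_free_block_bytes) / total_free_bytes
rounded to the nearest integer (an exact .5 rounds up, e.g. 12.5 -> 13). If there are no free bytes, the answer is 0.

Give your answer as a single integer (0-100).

Op 1: a = malloc(14) -> a = 0; heap: [0-13 ALLOC][14-63 FREE]
Op 2: b = malloc(10) -> b = 14; heap: [0-13 ALLOC][14-23 ALLOC][24-63 FREE]
Op 3: c = malloc(2) -> c = 24; heap: [0-13 ALLOC][14-23 ALLOC][24-25 ALLOC][26-63 FREE]
Op 4: free(c) -> (freed c); heap: [0-13 ALLOC][14-23 ALLOC][24-63 FREE]
Op 5: a = realloc(a, 11) -> a = 0; heap: [0-10 ALLOC][11-13 FREE][14-23 ALLOC][24-63 FREE]
Free blocks: [3 40] total_free=43 largest=40 -> 100*(43-40)/43 = 300/43 ≈ 6.977 -> rounds to 7

Answer: 7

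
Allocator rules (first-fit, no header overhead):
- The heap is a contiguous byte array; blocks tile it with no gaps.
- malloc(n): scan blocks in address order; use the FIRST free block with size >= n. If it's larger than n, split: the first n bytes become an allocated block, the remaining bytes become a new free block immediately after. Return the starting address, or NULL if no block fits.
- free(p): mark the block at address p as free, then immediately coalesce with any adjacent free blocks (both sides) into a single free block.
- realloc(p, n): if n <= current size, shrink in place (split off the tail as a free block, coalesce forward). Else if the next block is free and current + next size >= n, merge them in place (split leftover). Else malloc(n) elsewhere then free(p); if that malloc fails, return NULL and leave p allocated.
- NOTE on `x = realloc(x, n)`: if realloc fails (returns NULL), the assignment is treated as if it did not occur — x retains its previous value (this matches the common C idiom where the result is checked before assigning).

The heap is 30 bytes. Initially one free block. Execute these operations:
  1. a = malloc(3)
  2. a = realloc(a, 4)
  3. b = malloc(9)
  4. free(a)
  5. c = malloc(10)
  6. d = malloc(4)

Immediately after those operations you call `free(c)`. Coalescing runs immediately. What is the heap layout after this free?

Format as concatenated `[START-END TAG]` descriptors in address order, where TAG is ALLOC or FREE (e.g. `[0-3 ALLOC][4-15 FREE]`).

Answer: [0-3 ALLOC][4-12 ALLOC][13-29 FREE]

Derivation:
Op 1: a = malloc(3) -> a = 0; heap: [0-2 ALLOC][3-29 FREE]
Op 2: a = realloc(a, 4) -> a = 0; heap: [0-3 ALLOC][4-29 FREE]
Op 3: b = malloc(9) -> b = 4; heap: [0-3 ALLOC][4-12 ALLOC][13-29 FREE]
Op 4: free(a) -> (freed a); heap: [0-3 FREE][4-12 ALLOC][13-29 FREE]
Op 5: c = malloc(10) -> c = 13; heap: [0-3 FREE][4-12 ALLOC][13-22 ALLOC][23-29 FREE]
Op 6: d = malloc(4) -> d = 0; heap: [0-3 ALLOC][4-12 ALLOC][13-22 ALLOC][23-29 FREE]
free(c): c = 13 -> block [13-22 ALLOC]; mark free, coalesce with adjacent free neighbors -> [0-3 ALLOC][4-12 ALLOC][13-29 FREE]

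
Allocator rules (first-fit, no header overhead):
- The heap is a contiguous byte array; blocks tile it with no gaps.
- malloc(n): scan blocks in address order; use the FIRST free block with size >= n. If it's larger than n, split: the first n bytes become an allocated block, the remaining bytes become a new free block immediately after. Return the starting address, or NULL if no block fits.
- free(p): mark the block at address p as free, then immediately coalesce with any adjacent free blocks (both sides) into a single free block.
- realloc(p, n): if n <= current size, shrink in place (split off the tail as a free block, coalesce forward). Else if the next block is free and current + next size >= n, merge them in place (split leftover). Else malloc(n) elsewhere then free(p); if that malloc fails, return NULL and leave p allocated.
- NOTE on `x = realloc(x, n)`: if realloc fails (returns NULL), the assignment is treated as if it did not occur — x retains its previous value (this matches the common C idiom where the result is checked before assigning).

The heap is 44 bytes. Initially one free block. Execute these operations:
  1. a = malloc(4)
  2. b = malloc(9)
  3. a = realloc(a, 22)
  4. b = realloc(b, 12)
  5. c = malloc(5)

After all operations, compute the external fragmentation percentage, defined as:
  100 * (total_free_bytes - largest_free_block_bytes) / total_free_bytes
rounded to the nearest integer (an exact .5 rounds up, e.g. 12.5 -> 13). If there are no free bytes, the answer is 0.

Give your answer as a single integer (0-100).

Op 1: a = malloc(4) -> a = 0; heap: [0-3 ALLOC][4-43 FREE]
Op 2: b = malloc(9) -> b = 4; heap: [0-3 ALLOC][4-12 ALLOC][13-43 FREE]
Op 3: a = realloc(a, 22) -> a = 13; heap: [0-3 FREE][4-12 ALLOC][13-34 ALLOC][35-43 FREE]
Op 4: b = realloc(b, 12) -> NULL (b unchanged); heap: [0-3 FREE][4-12 ALLOC][13-34 ALLOC][35-43 FREE]
Op 5: c = malloc(5) -> c = 35; heap: [0-3 FREE][4-12 ALLOC][13-34 ALLOC][35-39 ALLOC][40-43 FREE]
Free blocks: [4 4] total_free=8 largest=4 -> 100*(8-4)/8 = 400/8 = 50

Answer: 50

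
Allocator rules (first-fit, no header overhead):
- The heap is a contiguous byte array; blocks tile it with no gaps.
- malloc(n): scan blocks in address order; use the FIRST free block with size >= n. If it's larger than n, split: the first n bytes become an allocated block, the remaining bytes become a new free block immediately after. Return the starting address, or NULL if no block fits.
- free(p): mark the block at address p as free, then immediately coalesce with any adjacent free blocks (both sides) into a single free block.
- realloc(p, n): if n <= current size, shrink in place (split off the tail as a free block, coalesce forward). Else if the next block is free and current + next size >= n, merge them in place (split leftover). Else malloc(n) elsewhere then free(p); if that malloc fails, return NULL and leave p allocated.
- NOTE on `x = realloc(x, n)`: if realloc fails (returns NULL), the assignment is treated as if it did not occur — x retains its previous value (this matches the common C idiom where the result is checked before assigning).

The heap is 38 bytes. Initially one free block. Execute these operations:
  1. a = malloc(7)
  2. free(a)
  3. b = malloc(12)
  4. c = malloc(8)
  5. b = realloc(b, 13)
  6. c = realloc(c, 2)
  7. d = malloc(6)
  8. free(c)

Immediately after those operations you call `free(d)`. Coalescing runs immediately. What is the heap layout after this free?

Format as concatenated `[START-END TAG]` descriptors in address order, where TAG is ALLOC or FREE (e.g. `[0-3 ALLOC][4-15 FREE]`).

Answer: [0-19 FREE][20-32 ALLOC][33-37 FREE]

Derivation:
Op 1: a = malloc(7) -> a = 0; heap: [0-6 ALLOC][7-37 FREE]
Op 2: free(a) -> (freed a); heap: [0-37 FREE]
Op 3: b = malloc(12) -> b = 0; heap: [0-11 ALLOC][12-37 FREE]
Op 4: c = malloc(8) -> c = 12; heap: [0-11 ALLOC][12-19 ALLOC][20-37 FREE]
Op 5: b = realloc(b, 13) -> b = 20; heap: [0-11 FREE][12-19 ALLOC][20-32 ALLOC][33-37 FREE]
Op 6: c = realloc(c, 2) -> c = 12; heap: [0-11 FREE][12-13 ALLOC][14-19 FREE][20-32 ALLOC][33-37 FREE]
Op 7: d = malloc(6) -> d = 0; heap: [0-5 ALLOC][6-11 FREE][12-13 ALLOC][14-19 FREE][20-32 ALLOC][33-37 FREE]
Op 8: free(c) -> (freed c); heap: [0-5 ALLOC][6-19 FREE][20-32 ALLOC][33-37 FREE]
free(d): d = 0 -> block [0-5 ALLOC]; mark free, coalesce with adjacent free neighbors -> [0-19 FREE][20-32 ALLOC][33-37 FREE]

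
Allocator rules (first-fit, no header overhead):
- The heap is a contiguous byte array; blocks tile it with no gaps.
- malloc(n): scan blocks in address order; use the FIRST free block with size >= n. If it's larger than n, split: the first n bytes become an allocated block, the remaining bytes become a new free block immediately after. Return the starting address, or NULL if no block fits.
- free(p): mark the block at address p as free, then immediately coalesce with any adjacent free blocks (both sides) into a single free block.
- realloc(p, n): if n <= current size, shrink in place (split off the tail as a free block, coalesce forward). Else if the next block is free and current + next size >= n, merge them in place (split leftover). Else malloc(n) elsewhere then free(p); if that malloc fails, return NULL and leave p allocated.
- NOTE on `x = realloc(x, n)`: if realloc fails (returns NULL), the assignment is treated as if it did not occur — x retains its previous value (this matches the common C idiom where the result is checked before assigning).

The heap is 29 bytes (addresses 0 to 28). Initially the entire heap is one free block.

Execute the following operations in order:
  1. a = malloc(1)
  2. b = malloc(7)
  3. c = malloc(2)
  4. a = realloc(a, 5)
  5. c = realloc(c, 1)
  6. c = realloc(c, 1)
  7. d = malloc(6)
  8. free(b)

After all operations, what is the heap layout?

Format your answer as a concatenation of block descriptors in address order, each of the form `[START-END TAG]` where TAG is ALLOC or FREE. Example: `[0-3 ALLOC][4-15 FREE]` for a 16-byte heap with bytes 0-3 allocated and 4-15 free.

Op 1: a = malloc(1) -> a = 0; heap: [0-0 ALLOC][1-28 FREE]
Op 2: b = malloc(7) -> b = 1; heap: [0-0 ALLOC][1-7 ALLOC][8-28 FREE]
Op 3: c = malloc(2) -> c = 8; heap: [0-0 ALLOC][1-7 ALLOC][8-9 ALLOC][10-28 FREE]
Op 4: a = realloc(a, 5) -> a = 10; heap: [0-0 FREE][1-7 ALLOC][8-9 ALLOC][10-14 ALLOC][15-28 FREE]
Op 5: c = realloc(c, 1) -> c = 8; heap: [0-0 FREE][1-7 ALLOC][8-8 ALLOC][9-9 FREE][10-14 ALLOC][15-28 FREE]
Op 6: c = realloc(c, 1) -> c = 8; heap: [0-0 FREE][1-7 ALLOC][8-8 ALLOC][9-9 FREE][10-14 ALLOC][15-28 FREE]
Op 7: d = malloc(6) -> d = 15; heap: [0-0 FREE][1-7 ALLOC][8-8 ALLOC][9-9 FREE][10-14 ALLOC][15-20 ALLOC][21-28 FREE]
Op 8: free(b) -> (freed b); heap: [0-7 FREE][8-8 ALLOC][9-9 FREE][10-14 ALLOC][15-20 ALLOC][21-28 FREE]

Answer: [0-7 FREE][8-8 ALLOC][9-9 FREE][10-14 ALLOC][15-20 ALLOC][21-28 FREE]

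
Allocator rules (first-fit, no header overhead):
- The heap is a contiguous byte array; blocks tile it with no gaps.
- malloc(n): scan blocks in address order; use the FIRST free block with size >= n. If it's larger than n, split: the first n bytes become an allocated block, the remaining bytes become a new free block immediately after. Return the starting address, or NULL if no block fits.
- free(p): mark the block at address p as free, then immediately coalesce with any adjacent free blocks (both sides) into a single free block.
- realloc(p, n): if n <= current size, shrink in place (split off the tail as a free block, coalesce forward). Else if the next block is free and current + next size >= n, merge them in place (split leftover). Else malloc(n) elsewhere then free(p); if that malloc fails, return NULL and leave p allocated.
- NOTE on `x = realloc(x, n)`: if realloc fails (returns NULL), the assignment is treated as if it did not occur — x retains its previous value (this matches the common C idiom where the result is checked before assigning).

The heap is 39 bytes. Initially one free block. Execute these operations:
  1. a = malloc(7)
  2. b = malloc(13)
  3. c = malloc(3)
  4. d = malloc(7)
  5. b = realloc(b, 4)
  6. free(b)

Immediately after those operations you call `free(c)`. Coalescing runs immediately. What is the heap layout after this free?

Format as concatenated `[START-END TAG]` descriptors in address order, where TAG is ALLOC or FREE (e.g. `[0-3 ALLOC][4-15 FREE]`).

Answer: [0-6 ALLOC][7-22 FREE][23-29 ALLOC][30-38 FREE]

Derivation:
Op 1: a = malloc(7) -> a = 0; heap: [0-6 ALLOC][7-38 FREE]
Op 2: b = malloc(13) -> b = 7; heap: [0-6 ALLOC][7-19 ALLOC][20-38 FREE]
Op 3: c = malloc(3) -> c = 20; heap: [0-6 ALLOC][7-19 ALLOC][20-22 ALLOC][23-38 FREE]
Op 4: d = malloc(7) -> d = 23; heap: [0-6 ALLOC][7-19 ALLOC][20-22 ALLOC][23-29 ALLOC][30-38 FREE]
Op 5: b = realloc(b, 4) -> b = 7; heap: [0-6 ALLOC][7-10 ALLOC][11-19 FREE][20-22 ALLOC][23-29 ALLOC][30-38 FREE]
Op 6: free(b) -> (freed b); heap: [0-6 ALLOC][7-19 FREE][20-22 ALLOC][23-29 ALLOC][30-38 FREE]
free(c): c = 20 -> block [20-22 ALLOC]; mark free, coalesce with adjacent free neighbors -> [0-6 ALLOC][7-22 FREE][23-29 ALLOC][30-38 FREE]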